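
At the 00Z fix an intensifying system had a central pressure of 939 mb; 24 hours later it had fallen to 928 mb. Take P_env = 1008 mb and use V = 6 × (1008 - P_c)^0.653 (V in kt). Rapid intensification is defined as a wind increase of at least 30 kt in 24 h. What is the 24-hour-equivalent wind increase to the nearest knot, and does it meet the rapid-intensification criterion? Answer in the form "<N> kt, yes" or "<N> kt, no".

V₁: ΔP = 69, V ≈ 6 × 69^0.653 ≈ 95.26 kt.
V₂: ΔP = 80, V ≈ 6 × 80^0.653 ≈ 104.92 kt.
ΔV over 24 h = 9.66 kt → 24 h equivalent = 9.66 × 24/24 ≈ 9.66 kt.
10 kt < 30 kt ⇒ not rapid intensification.

10 kt, no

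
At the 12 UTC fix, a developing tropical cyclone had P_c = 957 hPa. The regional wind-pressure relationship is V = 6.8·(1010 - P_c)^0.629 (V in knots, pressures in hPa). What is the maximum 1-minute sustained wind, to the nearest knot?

ΔP = 1010 − 957 = 53 hPa.
53^0.629 ≈ 12.150.
V ≈ 6.8 × 12.150 ≈ 82.6 kt.

83 kt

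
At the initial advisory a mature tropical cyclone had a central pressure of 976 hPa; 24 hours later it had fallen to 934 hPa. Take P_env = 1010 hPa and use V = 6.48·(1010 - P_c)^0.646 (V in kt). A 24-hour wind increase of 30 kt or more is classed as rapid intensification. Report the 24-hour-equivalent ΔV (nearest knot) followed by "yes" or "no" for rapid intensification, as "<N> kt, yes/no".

V₁: ΔP = 34, V ≈ 6.48 × 34^0.646 ≈ 63.23 kt.
V₂: ΔP = 76, V ≈ 6.48 × 76^0.646 ≈ 106.31 kt.
ΔV over 24 h = 43.08 kt → 24 h equivalent = 43.08 × 24/24 ≈ 43.08 kt.
43 kt ≥ 30 kt ⇒ rapid intensification.

43 kt, yes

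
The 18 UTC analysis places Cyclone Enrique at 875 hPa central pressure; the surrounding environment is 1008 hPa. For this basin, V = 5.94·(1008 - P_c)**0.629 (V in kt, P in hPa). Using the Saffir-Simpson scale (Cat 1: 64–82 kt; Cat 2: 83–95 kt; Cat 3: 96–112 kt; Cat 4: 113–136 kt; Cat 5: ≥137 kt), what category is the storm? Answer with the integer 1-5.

4

ΔP = 1008 − 875 = 133 hPa.
V ≈ 5.94 × 133^0.629 = 5.94 × 21.67 ≈ 129 kt.
129 kt falls in the Category 4 band.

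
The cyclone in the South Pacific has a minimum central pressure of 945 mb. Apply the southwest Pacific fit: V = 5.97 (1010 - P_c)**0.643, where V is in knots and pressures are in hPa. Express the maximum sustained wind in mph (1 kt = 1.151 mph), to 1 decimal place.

ΔP = 1010 − 945 = 65 mb.
V ≈ 5.97 × 65^0.643 = 5.97 × 14.645 ≈ 87.433 kt.
87.433 × 1.151 ≈ 100.64 mph → 100.6 mph.

100.6 mph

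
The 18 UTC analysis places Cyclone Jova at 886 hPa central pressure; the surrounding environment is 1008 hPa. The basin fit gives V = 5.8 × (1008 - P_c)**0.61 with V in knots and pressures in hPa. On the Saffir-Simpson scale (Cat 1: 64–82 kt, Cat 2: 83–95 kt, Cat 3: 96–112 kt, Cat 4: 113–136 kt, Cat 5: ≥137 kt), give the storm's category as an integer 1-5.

ΔP = 1008 − 886 = 122 hPa.
V ≈ 5.8 × 122^0.61 = 5.8 × 18.74 ≈ 109 kt.
109 kt falls in the Category 3 band.

3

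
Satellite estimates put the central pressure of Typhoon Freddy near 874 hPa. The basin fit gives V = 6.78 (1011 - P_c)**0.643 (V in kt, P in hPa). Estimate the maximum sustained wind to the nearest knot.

ΔP = 1011 − 874 = 137 hPa.
137^0.643 ≈ 23.654.
V ≈ 6.78 × 23.654 ≈ 160.4 kt.

160 kt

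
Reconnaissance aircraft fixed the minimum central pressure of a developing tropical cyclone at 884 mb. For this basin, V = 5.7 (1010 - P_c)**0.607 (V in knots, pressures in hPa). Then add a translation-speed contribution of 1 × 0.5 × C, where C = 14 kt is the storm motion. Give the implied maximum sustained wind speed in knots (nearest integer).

114 kt

ΔP = 1010 − 884 = 126 mb.
126^0.607 ≈ 18.833.
V ≈ 5.7 × 18.833 ≈ 107.3 kt.
Translation term: 1 × 0.5 × 14 = 7 kt.
Corrected V ≈ 114.3 kt → 114 kt.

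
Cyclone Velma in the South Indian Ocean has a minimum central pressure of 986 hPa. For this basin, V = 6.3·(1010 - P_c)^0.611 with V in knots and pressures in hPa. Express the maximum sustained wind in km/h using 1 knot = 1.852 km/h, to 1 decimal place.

ΔP = 1010 − 986 = 24 hPa.
V ≈ 6.3 × 24^0.611 = 6.3 × 6.971 ≈ 43.919 kt.
43.919 × 1.852 ≈ 81.34 km/h → 81.3 km/h.

81.3 km/h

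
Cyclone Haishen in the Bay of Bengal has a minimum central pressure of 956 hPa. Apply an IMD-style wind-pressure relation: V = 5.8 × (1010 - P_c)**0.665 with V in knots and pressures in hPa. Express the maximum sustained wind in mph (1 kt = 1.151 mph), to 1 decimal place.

ΔP = 1010 − 956 = 54 hPa.
V ≈ 5.8 × 54^0.665 = 5.8 × 14.192 ≈ 82.313 kt.
82.313 × 1.151 ≈ 94.74 mph → 94.7 mph.

94.7 mph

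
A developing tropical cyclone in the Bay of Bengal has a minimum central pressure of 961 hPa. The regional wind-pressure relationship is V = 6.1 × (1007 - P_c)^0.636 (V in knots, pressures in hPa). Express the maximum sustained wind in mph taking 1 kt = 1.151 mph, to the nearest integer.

80 mph

ΔP = 1007 − 961 = 46 hPa.
V ≈ 6.1 × 46^0.636 = 6.1 × 11.416 ≈ 69.638 kt.
69.638 × 1.151 ≈ 80.15 mph → 80 mph.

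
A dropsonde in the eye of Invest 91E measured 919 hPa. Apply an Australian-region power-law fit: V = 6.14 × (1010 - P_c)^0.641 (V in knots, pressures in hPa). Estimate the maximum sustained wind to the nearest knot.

ΔP = 1010 − 919 = 91 hPa.
91^0.641 ≈ 18.020.
V ≈ 6.14 × 18.020 ≈ 110.6 kt.

111 kt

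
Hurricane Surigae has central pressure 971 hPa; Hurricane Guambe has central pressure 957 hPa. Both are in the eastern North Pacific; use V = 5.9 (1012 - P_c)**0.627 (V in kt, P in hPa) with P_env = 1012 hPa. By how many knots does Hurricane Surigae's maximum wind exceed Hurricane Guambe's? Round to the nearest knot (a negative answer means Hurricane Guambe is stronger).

-12 kt

Hurricane Surigae: ΔP = 41; V ≈ 5.9 × 41^0.627 ≈ 60.54 kt.
Hurricane Guambe: ΔP = 55; V ≈ 5.9 × 55^0.627 ≈ 72.79 kt.
Difference ≈ 60.54 − 72.79 = -12.25 → -12 kt.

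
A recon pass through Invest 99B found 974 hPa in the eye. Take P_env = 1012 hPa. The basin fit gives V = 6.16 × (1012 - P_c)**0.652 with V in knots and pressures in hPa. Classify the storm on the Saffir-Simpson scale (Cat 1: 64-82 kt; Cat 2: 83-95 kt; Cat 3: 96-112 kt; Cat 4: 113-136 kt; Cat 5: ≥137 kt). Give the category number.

1

ΔP = 1012 − 974 = 38 hPa.
V ≈ 6.16 × 38^0.652 = 6.16 × 10.72 ≈ 66 kt.
66 kt falls in the Category 1 band.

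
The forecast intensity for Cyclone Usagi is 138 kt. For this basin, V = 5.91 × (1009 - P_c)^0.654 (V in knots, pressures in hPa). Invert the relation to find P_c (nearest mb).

885 mb

ΔP = (V / 5.91)^(1/0.654) = (138/5.91)^1.529.
138/5.91 = 23.350; 23.350^1.529 ≈ 123.65 mb.
P_c = 1009 − 123.65 = 885.35 ≈ 885 mb.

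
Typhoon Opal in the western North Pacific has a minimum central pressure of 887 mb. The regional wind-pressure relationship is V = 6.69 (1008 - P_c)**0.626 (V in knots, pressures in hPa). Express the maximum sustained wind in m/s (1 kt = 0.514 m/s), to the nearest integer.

69 m/s

ΔP = 1008 − 887 = 121 mb.
V ≈ 6.69 × 121^0.626 = 6.69 × 20.129 ≈ 134.663 kt.
134.663 × 0.514 ≈ 69.22 m/s → 69 m/s.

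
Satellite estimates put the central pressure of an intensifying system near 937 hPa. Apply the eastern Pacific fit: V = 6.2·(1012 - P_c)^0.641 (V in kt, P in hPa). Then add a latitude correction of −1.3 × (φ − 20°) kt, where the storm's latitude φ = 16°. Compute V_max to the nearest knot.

ΔP = 1012 − 937 = 75 hPa.
75^0.641 ≈ 15.919.
V ≈ 6.2 × 15.919 ≈ 98.7 kt.
Latitude correction: −1.3 × (16 − 20) = 5.2 kt.
Corrected V ≈ 103.9 kt → 104 kt.

104 kt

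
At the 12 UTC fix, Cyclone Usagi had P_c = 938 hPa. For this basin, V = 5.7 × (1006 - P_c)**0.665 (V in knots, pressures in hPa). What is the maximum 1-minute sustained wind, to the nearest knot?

94 kt

ΔP = 1006 − 938 = 68 hPa.
68^0.665 ≈ 16.543.
V ≈ 5.7 × 16.543 ≈ 94.3 kt.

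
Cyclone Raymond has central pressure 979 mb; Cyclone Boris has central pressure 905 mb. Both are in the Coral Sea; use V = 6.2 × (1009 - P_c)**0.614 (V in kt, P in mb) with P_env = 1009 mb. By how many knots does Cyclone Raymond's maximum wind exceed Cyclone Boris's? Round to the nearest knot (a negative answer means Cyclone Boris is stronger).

Cyclone Raymond: ΔP = 30; V ≈ 6.2 × 30^0.614 ≈ 50.04 kt.
Cyclone Boris: ΔP = 104; V ≈ 6.2 × 104^0.614 ≈ 107.36 kt.
Difference ≈ 50.04 − 107.36 = -57.32 → -57 kt.

-57 kt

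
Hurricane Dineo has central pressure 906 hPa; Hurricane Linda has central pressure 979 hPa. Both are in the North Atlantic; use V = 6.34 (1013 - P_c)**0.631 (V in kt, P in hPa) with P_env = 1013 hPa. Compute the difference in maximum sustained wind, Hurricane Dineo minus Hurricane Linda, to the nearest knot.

Hurricane Dineo: ΔP = 107; V ≈ 6.34 × 107^0.631 ≈ 120.96 kt.
Hurricane Linda: ΔP = 34; V ≈ 6.34 × 34^0.631 ≈ 58.67 kt.
Difference ≈ 120.96 − 58.67 = 62.29 → 62 kt.

62 kt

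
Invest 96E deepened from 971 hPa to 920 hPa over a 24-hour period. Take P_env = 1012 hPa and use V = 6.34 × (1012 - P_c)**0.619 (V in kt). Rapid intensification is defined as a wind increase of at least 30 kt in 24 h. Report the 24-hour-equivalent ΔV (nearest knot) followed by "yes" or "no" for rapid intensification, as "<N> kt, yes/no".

41 kt, yes

V₁: ΔP = 41, V ≈ 6.34 × 41^0.619 ≈ 63.15 kt.
V₂: ΔP = 92, V ≈ 6.34 × 92^0.619 ≈ 104.15 kt.
ΔV over 24 h = 41.00 kt → 24 h equivalent = 41.00 × 24/24 ≈ 41.00 kt.
41 kt ≥ 30 kt ⇒ rapid intensification.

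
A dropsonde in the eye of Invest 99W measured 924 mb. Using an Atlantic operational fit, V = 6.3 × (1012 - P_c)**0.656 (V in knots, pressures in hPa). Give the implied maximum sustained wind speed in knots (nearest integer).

ΔP = 1012 − 924 = 88 mb.
88^0.656 ≈ 18.862.
V ≈ 6.3 × 18.862 ≈ 118.8 kt.

119 kt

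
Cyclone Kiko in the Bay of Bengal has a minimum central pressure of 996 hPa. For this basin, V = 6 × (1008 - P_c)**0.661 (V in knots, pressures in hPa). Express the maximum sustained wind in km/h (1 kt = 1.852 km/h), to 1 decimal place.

ΔP = 1008 − 996 = 12 hPa.
V ≈ 6 × 12^0.661 = 6 × 5.168 ≈ 31.009 kt.
31.009 × 1.852 ≈ 57.43 km/h → 57.4 km/h.

57.4 km/h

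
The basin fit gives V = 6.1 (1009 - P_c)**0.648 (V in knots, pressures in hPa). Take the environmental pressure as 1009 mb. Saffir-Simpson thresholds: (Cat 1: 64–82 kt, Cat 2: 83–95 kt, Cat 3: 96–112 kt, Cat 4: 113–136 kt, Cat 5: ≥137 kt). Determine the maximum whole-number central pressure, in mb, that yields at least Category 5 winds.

887 mb

Category 5 begins at V = 137 kt.
Required ΔP = (137/6.1)^(1/0.648) = 22.459^1.543 ≈ 121.75 mb.
P_c ≤ 1009 − 121.75 = 887.25, so the highest integer P_c is 887 mb.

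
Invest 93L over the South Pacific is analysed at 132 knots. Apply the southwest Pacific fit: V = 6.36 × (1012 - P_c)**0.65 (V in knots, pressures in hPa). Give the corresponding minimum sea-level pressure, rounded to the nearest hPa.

906 hPa

ΔP = (V / 6.36)^(1/0.65) = (132/6.36)^1.538.
132/6.36 = 20.755; 20.755^1.538 ≈ 106.25 hPa.
P_c = 1012 − 106.25 = 905.75 ≈ 906 hPa.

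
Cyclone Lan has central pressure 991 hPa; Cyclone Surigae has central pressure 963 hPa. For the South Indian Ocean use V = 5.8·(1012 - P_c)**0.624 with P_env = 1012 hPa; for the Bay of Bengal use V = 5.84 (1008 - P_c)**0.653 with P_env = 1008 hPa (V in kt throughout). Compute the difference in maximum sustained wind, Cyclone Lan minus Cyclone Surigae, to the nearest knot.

-31 kt

Cyclone Lan: ΔP = 21; V ≈ 5.8 × 21^0.624 ≈ 38.77 kt.
Cyclone Surigae: ΔP = 45; V ≈ 5.84 × 45^0.653 ≈ 70.14 kt.
Difference ≈ 38.77 − 70.14 = -31.37 → -31 kt.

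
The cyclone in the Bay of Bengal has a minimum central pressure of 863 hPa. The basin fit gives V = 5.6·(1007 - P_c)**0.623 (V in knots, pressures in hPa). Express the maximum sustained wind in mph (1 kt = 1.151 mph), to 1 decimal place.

142.5 mph

ΔP = 1007 − 863 = 144 hPa.
V ≈ 5.6 × 144^0.623 = 5.6 × 22.114 ≈ 123.836 kt.
123.836 × 1.151 ≈ 142.54 mph → 142.5 mph.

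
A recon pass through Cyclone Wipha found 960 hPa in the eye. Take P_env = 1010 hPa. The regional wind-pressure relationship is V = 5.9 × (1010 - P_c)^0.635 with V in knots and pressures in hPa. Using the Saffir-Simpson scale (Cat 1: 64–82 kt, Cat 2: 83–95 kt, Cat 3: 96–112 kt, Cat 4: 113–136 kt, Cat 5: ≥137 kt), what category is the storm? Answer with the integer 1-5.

ΔP = 1010 − 960 = 50 hPa.
V ≈ 5.9 × 50^0.635 = 5.9 × 11.99 ≈ 71 kt.
71 kt falls in the Category 1 band.

1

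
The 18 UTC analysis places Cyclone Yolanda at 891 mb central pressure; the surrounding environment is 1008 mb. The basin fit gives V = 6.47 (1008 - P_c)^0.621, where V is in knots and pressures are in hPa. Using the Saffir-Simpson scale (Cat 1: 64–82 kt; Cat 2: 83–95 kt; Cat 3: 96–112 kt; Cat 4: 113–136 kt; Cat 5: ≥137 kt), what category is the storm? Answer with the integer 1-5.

ΔP = 1008 − 891 = 117 mb.
V ≈ 6.47 × 117^0.621 = 6.47 × 19.25 ≈ 125 kt.
125 kt falls in the Category 4 band.

4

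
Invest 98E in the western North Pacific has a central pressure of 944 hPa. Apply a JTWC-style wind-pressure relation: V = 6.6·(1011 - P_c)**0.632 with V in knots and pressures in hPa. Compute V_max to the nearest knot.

ΔP = 1011 − 944 = 67 hPa.
67^0.632 ≈ 14.259.
V ≈ 6.6 × 14.259 ≈ 94.1 kt.

94 kt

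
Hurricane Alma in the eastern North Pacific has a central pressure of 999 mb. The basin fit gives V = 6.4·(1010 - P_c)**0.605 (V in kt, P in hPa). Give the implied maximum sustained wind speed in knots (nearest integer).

ΔP = 1010 − 999 = 11 mb.
11^0.605 ≈ 4.266.
V ≈ 6.4 × 4.266 ≈ 27.3 kt.

27 kt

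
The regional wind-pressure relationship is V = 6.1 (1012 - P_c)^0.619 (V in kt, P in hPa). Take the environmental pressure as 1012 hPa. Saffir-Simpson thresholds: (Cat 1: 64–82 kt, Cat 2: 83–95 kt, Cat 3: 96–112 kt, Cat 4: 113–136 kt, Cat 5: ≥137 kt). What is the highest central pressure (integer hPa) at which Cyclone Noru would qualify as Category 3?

Category 3 begins at V = 96 kt.
Required ΔP = (96/6.1)^(1/0.619) = 15.738^1.616 ≈ 85.84 hPa.
P_c ≤ 1012 − 85.84 = 926.16, so the highest integer P_c is 926 hPa.

926 hPa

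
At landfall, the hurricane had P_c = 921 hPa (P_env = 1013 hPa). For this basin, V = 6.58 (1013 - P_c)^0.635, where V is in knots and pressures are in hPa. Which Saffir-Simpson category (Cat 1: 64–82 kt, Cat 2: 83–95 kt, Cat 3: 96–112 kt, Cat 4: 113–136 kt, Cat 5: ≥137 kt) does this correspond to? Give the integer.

4

ΔP = 1013 − 921 = 92 hPa.
V ≈ 6.58 × 92^0.635 = 6.58 × 17.66 ≈ 116 kt.
116 kt falls in the Category 4 band.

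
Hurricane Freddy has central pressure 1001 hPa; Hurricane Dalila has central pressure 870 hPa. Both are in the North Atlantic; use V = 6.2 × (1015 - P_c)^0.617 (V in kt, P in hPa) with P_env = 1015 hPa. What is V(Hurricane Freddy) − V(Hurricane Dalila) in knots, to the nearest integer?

-102 kt

Hurricane Freddy: ΔP = 14; V ≈ 6.2 × 14^0.617 ≈ 31.59 kt.
Hurricane Dalila: ΔP = 145; V ≈ 6.2 × 145^0.617 ≈ 133.65 kt.
Difference ≈ 31.59 − 133.65 = -102.06 → -102 kt.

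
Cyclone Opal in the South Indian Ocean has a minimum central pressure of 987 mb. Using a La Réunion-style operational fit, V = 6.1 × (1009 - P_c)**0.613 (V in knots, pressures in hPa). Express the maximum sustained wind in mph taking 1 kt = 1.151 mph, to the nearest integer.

ΔP = 1009 − 987 = 22 mb.
V ≈ 6.1 × 22^0.613 = 6.1 × 6.651 ≈ 40.573 kt.
40.573 × 1.151 ≈ 46.70 mph → 47 mph.

47 mph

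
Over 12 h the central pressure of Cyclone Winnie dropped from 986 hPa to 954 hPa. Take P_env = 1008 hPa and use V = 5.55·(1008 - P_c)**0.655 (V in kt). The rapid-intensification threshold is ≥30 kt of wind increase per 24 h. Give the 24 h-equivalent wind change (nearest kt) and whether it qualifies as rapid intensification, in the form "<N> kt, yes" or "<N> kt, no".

V₁: ΔP = 22, V ≈ 5.55 × 22^0.655 ≈ 42.03 kt.
V₂: ΔP = 54, V ≈ 5.55 × 54^0.655 ≈ 75.69 kt.
ΔV over 12 h = 33.66 kt → 24 h equivalent = 33.66 × 24/12 ≈ 67.32 kt.
67 kt ≥ 30 kt ⇒ rapid intensification.

67 kt, yes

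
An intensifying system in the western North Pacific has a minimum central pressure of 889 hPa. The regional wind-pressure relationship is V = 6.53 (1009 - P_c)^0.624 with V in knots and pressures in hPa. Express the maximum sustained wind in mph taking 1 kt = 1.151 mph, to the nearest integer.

ΔP = 1009 − 889 = 120 hPa.
V ≈ 6.53 × 120^0.624 = 6.53 × 19.834 ≈ 129.516 kt.
129.516 × 1.151 ≈ 149.07 mph → 149 mph.

149 mph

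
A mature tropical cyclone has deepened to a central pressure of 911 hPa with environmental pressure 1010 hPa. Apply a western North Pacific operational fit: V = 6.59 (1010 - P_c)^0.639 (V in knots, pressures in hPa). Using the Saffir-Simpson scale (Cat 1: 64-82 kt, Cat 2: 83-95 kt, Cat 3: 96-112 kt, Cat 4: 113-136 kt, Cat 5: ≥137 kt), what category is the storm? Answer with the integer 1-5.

4

ΔP = 1010 − 911 = 99 hPa.
V ≈ 6.59 × 99^0.639 = 6.59 × 18.85 ≈ 124 kt.
124 kt falls in the Category 4 band.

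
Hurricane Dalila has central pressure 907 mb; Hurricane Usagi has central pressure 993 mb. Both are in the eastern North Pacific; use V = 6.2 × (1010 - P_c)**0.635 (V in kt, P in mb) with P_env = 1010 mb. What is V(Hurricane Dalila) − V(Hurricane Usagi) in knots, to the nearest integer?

Hurricane Dalila: ΔP = 103; V ≈ 6.2 × 103^0.635 ≈ 117.64 kt.
Hurricane Usagi: ΔP = 17; V ≈ 6.2 × 17^0.635 ≈ 37.47 kt.
Difference ≈ 117.64 − 37.47 = 80.17 → 80 kt.

80 kt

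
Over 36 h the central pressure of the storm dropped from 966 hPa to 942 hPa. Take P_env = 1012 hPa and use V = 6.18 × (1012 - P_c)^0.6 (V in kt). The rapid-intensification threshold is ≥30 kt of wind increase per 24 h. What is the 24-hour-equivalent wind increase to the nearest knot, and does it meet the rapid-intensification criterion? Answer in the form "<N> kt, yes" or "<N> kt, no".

V₁: ΔP = 46, V ≈ 6.18 × 46^0.6 ≈ 61.47 kt.
V₂: ΔP = 70, V ≈ 6.18 × 70^0.6 ≈ 79.08 kt.
ΔV over 36 h = 17.61 kt → 24 h equivalent = 17.61 × 24/36 ≈ 11.74 kt.
12 kt < 30 kt ⇒ not rapid intensification.

12 kt, no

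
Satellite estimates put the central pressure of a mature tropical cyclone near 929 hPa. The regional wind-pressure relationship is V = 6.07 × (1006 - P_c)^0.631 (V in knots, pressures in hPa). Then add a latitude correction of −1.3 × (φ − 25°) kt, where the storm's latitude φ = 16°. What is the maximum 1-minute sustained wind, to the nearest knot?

ΔP = 1006 − 929 = 77 hPa.
77^0.631 ≈ 15.502.
V ≈ 6.07 × 15.502 ≈ 94.1 kt.
Latitude correction: −1.3 × (16 − 25) = 11.7 kt.
Corrected V ≈ 105.8 kt → 106 kt.

106 kt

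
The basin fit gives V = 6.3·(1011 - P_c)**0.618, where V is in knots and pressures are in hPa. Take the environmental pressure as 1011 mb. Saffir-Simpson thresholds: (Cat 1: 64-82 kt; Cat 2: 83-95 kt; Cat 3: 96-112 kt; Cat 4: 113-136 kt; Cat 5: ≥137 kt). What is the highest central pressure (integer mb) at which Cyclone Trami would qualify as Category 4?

Category 4 begins at V = 113 kt.
Required ΔP = (113/6.3)^(1/0.618) = 17.937^1.618 ≈ 106.83 mb.
P_c ≤ 1011 − 106.83 = 904.17, so the highest integer P_c is 904 mb.

904 mb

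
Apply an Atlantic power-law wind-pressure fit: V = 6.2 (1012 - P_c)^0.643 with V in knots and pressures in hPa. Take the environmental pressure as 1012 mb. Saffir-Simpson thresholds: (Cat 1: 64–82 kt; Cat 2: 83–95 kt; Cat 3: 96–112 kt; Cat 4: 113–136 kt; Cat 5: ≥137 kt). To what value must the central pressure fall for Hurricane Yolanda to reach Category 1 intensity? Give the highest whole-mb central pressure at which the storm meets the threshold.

974 mb

Category 1 begins at V = 64 kt.
Required ΔP = (64/6.2)^(1/0.643) = 10.323^1.555 ≈ 37.73 mb.
P_c ≤ 1012 − 37.73 = 974.27, so the highest integer P_c is 974 mb.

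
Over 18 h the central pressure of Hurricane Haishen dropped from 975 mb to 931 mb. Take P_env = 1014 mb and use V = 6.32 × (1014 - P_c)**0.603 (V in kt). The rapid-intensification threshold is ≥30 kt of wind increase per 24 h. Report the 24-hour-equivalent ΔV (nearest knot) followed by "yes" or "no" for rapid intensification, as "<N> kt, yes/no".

44 kt, yes

V₁: ΔP = 39, V ≈ 6.32 × 39^0.603 ≈ 57.56 kt.
V₂: ΔP = 83, V ≈ 6.32 × 83^0.603 ≈ 90.77 kt.
ΔV over 18 h = 33.21 kt → 24 h equivalent = 33.21 × 24/18 ≈ 44.28 kt.
44 kt ≥ 30 kt ⇒ rapid intensification.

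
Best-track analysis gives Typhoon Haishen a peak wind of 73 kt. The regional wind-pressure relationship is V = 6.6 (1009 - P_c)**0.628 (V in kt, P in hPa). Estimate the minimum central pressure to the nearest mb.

963 mb

ΔP = (V / 6.6)^(1/0.628) = (73/6.6)^1.592.
73/6.6 = 11.061; 11.061^1.592 ≈ 45.93 mb.
P_c = 1009 − 45.93 = 963.07 ≈ 963 mb.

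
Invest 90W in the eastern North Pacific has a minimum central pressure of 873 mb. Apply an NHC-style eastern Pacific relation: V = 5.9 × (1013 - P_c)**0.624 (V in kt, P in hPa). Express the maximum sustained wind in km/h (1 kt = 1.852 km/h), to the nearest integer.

239 km/h

ΔP = 1013 − 873 = 140 mb.
V ≈ 5.9 × 140^0.624 = 5.9 × 21.837 ≈ 128.836 kt.
128.836 × 1.852 ≈ 238.60 km/h → 239 km/h.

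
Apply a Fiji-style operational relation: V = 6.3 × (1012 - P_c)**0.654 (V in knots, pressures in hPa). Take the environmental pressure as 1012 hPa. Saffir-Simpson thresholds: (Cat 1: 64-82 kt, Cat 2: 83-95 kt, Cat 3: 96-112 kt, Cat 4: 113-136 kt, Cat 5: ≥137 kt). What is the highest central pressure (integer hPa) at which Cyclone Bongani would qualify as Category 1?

977 hPa

Category 1 begins at V = 64 kt.
Required ΔP = (64/6.3)^(1/0.654) = 10.159^1.529 ≈ 34.63 hPa.
P_c ≤ 1012 − 34.63 = 977.37, so the highest integer P_c is 977 hPa.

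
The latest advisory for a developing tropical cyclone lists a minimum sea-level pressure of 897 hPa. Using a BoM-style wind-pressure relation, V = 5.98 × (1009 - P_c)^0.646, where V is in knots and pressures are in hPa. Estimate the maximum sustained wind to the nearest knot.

126 kt

ΔP = 1009 − 897 = 112 hPa.
112^0.646 ≈ 21.076.
V ≈ 5.98 × 21.076 ≈ 126.0 kt.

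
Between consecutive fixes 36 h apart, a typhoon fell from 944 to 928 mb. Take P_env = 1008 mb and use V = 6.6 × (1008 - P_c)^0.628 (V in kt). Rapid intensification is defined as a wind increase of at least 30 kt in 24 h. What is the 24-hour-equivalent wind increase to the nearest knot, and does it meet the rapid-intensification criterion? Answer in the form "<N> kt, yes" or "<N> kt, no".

V₁: ΔP = 64, V ≈ 6.6 × 64^0.628 ≈ 89.91 kt.
V₂: ΔP = 80, V ≈ 6.6 × 80^0.628 ≈ 103.44 kt.
ΔV over 36 h = 13.53 kt → 24 h equivalent = 13.53 × 24/36 ≈ 9.02 kt.
9 kt < 30 kt ⇒ not rapid intensification.

9 kt, no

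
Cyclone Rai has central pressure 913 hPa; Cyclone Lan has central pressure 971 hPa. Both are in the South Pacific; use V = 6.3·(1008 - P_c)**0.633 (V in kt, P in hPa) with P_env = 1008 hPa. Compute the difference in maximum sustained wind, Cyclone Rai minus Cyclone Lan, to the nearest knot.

51 kt

Cyclone Rai: ΔP = 95; V ≈ 6.3 × 95^0.633 ≈ 112.52 kt.
Cyclone Lan: ΔP = 37; V ≈ 6.3 × 37^0.633 ≈ 61.95 kt.
Difference ≈ 112.52 − 61.95 = 50.57 → 51 kt.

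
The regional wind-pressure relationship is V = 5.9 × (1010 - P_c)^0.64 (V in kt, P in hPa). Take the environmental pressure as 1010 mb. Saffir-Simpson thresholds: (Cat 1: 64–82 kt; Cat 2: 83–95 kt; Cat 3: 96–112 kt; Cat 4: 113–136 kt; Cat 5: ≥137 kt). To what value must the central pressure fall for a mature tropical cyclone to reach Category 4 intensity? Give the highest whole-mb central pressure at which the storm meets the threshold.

Category 4 begins at V = 113 kt.
Required ΔP = (113/5.9)^(1/0.64) = 19.153^1.562 ≈ 100.80 mb.
P_c ≤ 1010 − 100.80 = 909.20, so the highest integer P_c is 909 mb.

909 mb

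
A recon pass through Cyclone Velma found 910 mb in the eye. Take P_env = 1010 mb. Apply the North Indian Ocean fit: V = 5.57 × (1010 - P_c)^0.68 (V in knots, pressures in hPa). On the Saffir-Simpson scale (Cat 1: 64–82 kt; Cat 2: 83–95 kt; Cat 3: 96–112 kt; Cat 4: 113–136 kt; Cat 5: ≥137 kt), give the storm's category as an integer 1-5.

ΔP = 1010 − 910 = 100 mb.
V ≈ 5.57 × 100^0.68 = 5.57 × 22.91 ≈ 128 kt.
128 kt falls in the Category 4 band.

4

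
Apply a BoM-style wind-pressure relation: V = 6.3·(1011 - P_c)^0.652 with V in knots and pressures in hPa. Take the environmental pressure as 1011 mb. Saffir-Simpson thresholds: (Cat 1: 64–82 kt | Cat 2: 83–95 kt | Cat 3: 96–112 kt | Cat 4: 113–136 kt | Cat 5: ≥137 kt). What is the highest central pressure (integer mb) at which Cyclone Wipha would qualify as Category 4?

927 mb

Category 4 begins at V = 113 kt.
Required ΔP = (113/6.3)^(1/0.652) = 17.937^1.534 ≈ 83.74 mb.
P_c ≤ 1011 − 83.74 = 927.26, so the highest integer P_c is 927 mb.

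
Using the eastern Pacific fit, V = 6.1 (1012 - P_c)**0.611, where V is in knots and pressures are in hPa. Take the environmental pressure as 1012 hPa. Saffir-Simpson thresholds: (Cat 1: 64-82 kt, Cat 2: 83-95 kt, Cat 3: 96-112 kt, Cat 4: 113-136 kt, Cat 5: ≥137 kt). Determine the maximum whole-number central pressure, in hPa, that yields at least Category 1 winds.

Category 1 begins at V = 64 kt.
Required ΔP = (64/6.1)^(1/0.611) = 10.492^1.637 ≈ 46.86 hPa.
P_c ≤ 1012 − 46.86 = 965.14, so the highest integer P_c is 965 hPa.

965 hPa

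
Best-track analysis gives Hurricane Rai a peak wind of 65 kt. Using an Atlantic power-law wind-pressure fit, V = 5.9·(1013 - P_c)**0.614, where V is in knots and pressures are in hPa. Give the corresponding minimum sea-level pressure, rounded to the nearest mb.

ΔP = (V / 5.9)^(1/0.614) = (65/5.9)^1.629.
65/5.9 = 11.017; 11.017^1.629 ≈ 49.79 mb.
P_c = 1013 − 49.79 = 963.21 ≈ 963 mb.

963 mb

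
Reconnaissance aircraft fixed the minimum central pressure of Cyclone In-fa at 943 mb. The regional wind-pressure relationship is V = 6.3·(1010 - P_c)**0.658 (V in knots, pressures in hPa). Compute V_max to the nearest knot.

ΔP = 1010 − 943 = 67 mb.
67^0.658 ≈ 15.906.
V ≈ 6.3 × 15.906 ≈ 100.2 kt.

100 kt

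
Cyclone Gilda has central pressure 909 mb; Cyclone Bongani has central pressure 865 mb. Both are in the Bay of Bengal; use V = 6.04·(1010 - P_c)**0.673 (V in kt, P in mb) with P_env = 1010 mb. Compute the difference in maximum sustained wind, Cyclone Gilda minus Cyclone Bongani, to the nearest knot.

Cyclone Gilda: ΔP = 101; V ≈ 6.04 × 101^0.673 ≈ 134.88 kt.
Cyclone Bongani: ΔP = 145; V ≈ 6.04 × 145^0.673 ≈ 172.04 kt.
Difference ≈ 134.88 − 172.04 = -37.16 → -37 kt.

-37 kt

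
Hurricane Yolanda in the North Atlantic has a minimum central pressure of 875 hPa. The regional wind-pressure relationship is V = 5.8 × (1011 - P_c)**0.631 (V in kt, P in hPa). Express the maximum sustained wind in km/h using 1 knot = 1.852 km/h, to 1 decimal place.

238.4 km/h

ΔP = 1011 − 875 = 136 hPa.
V ≈ 5.8 × 136^0.631 = 5.8 × 22.195 ≈ 128.733 kt.
128.733 × 1.852 ≈ 238.41 km/h → 238.4 km/h.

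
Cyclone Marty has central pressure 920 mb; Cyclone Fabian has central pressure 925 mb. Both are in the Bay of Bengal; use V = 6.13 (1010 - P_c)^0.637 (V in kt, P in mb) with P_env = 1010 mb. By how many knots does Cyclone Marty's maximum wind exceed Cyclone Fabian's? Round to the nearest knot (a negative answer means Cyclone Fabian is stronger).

4 kt

Cyclone Marty: ΔP = 90; V ≈ 6.13 × 90^0.637 ≈ 107.72 kt.
Cyclone Fabian: ΔP = 85; V ≈ 6.13 × 85^0.637 ≈ 103.87 kt.
Difference ≈ 107.72 − 103.87 = 3.85 → 4 kt.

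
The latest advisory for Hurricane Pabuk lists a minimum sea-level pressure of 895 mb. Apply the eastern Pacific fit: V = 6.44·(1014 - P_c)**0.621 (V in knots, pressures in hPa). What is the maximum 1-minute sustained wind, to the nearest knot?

125 kt

ΔP = 1014 − 895 = 119 mb.
119^0.621 ≈ 19.450.
V ≈ 6.44 × 19.450 ≈ 125.3 kt.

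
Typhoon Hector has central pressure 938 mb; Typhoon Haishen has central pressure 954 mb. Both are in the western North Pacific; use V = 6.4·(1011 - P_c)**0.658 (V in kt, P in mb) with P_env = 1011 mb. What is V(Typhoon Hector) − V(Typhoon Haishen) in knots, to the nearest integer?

Typhoon Hector: ΔP = 73; V ≈ 6.4 × 73^0.658 ≈ 107.71 kt.
Typhoon Haishen: ΔP = 57; V ≈ 6.4 × 57^0.658 ≈ 91.53 kt.
Difference ≈ 107.71 − 91.53 = 16.18 → 16 kt.

16 kt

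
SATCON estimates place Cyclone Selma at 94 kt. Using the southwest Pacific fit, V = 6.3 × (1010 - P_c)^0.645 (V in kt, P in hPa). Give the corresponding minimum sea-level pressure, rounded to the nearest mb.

944 mb

ΔP = (V / 6.3)^(1/0.645) = (94/6.3)^1.550.
94/6.3 = 14.921; 14.921^1.550 ≈ 66.04 mb.
P_c = 1010 − 66.04 = 943.96 ≈ 944 mb.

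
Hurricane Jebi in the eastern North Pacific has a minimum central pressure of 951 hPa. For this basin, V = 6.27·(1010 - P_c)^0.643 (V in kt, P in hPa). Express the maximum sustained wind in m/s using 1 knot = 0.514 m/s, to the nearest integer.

ΔP = 1010 − 951 = 59 hPa.
V ≈ 6.27 × 59^0.643 = 6.27 × 13.761 ≈ 86.283 kt.
86.283 × 0.514 ≈ 44.35 m/s → 44 m/s.

44 m/s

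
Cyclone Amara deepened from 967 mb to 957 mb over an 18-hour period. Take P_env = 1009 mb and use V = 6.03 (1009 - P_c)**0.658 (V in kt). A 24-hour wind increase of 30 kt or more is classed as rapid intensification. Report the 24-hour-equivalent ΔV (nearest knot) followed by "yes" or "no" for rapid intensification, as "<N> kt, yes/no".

V₁: ΔP = 42, V ≈ 6.03 × 42^0.658 ≈ 70.54 kt.
V₂: ΔP = 52, V ≈ 6.03 × 52^0.658 ≈ 81.18 kt.
ΔV over 18 h = 10.64 kt → 24 h equivalent = 10.64 × 24/18 ≈ 14.19 kt.
14 kt < 30 kt ⇒ not rapid intensification.

14 kt, no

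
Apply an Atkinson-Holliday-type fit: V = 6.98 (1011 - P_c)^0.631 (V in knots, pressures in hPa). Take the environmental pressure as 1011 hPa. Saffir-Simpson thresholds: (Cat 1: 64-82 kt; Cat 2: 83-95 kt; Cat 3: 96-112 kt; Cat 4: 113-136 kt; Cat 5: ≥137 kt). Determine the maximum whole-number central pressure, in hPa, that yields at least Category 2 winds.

960 hPa

Category 2 begins at V = 83 kt.
Required ΔP = (83/6.98)^(1/0.631) = 11.891^1.585 ≈ 50.58 hPa.
P_c ≤ 1011 − 50.58 = 960.42, so the highest integer P_c is 960 hPa.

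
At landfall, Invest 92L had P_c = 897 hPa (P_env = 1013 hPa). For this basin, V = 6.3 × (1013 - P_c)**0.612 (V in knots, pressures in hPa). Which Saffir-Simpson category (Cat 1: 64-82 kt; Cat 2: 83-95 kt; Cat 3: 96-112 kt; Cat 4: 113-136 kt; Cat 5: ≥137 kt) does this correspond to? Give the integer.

4

ΔP = 1013 − 897 = 116 hPa.
V ≈ 6.3 × 116^0.612 = 6.3 × 18.34 ≈ 116 kt.
116 kt falls in the Category 4 band.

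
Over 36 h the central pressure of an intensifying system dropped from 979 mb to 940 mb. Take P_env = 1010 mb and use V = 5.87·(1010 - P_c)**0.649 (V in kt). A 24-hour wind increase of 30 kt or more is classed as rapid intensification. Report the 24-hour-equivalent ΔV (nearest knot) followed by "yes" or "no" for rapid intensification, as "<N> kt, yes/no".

V₁: ΔP = 31, V ≈ 5.87 × 31^0.649 ≈ 54.52 kt.
V₂: ΔP = 70, V ≈ 5.87 × 70^0.649 ≈ 92.49 kt.
ΔV over 36 h = 37.97 kt → 24 h equivalent = 37.97 × 24/36 ≈ 25.31 kt.
25 kt < 30 kt ⇒ not rapid intensification.

25 kt, no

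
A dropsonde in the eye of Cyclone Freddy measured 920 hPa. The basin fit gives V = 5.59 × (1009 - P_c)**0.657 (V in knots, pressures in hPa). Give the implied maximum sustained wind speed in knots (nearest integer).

107 kt

ΔP = 1009 − 920 = 89 hPa.
89^0.657 ≈ 19.088.
V ≈ 5.59 × 19.088 ≈ 106.7 kt.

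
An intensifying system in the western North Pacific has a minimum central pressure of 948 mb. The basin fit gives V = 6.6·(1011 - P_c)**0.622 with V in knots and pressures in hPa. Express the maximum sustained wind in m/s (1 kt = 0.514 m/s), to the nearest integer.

45 m/s

ΔP = 1011 − 948 = 63 mb.
V ≈ 6.6 × 63^0.622 = 6.6 × 13.158 ≈ 86.843 kt.
86.843 × 0.514 ≈ 44.64 m/s → 45 m/s.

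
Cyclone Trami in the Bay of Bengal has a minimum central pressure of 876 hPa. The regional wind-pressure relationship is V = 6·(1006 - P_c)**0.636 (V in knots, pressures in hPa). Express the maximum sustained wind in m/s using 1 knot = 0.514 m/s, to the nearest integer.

ΔP = 1006 − 876 = 130 hPa.
V ≈ 6 × 130^0.636 = 6 × 22.104 ≈ 132.623 kt.
132.623 × 0.514 ≈ 68.17 m/s → 68 m/s.

68 m/s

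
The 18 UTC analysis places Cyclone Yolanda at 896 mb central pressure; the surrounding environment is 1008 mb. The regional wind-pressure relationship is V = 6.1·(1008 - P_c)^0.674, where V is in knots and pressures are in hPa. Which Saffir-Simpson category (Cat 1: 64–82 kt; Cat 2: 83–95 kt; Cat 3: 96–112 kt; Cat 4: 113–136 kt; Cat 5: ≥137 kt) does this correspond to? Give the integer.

ΔP = 1008 − 896 = 112 mb.
V ≈ 6.1 × 112^0.674 = 6.1 × 24.05 ≈ 147 kt.
147 kt falls in the Category 5 band.

5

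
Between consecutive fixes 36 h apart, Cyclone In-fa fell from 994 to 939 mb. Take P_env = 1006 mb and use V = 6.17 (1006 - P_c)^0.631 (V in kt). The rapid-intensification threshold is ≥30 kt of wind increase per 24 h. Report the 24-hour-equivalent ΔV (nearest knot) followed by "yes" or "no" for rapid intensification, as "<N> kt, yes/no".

39 kt, yes

V₁: ΔP = 12, V ≈ 6.17 × 12^0.631 ≈ 29.60 kt.
V₂: ΔP = 67, V ≈ 6.17 × 67^0.631 ≈ 87.61 kt.
ΔV over 36 h = 58.01 kt → 24 h equivalent = 58.01 × 24/36 ≈ 38.67 kt.
39 kt ≥ 30 kt ⇒ rapid intensification.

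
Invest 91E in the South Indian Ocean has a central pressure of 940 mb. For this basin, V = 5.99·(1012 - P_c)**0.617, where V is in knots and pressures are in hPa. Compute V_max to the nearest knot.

ΔP = 1012 − 940 = 72 mb.
72^0.617 ≈ 13.995.
V ≈ 5.99 × 13.995 ≈ 83.8 kt.

84 kt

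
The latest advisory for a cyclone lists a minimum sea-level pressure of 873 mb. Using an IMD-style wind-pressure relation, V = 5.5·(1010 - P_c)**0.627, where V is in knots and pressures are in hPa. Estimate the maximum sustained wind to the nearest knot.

ΔP = 1010 − 873 = 137 mb.
137^0.627 ≈ 21.864.
V ≈ 5.5 × 21.864 ≈ 120.3 kt.

120 kt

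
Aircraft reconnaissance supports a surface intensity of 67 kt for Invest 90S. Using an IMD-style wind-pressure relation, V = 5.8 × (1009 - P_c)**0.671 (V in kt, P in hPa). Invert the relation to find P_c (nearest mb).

971 mb

ΔP = (V / 5.8)^(1/0.671) = (67/5.8)^1.490.
67/5.8 = 11.552; 11.552^1.490 ≈ 38.34 mb.
P_c = 1009 − 38.34 = 970.66 ≈ 971 mb.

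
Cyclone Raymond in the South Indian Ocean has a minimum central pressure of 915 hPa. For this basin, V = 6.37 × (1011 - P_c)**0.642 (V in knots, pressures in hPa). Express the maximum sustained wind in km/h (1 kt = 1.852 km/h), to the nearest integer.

ΔP = 1011 − 915 = 96 hPa.
V ≈ 6.37 × 96^0.642 = 6.37 × 18.733 ≈ 119.332 kt.
119.332 × 1.852 ≈ 221.00 km/h → 221 km/h.

221 km/h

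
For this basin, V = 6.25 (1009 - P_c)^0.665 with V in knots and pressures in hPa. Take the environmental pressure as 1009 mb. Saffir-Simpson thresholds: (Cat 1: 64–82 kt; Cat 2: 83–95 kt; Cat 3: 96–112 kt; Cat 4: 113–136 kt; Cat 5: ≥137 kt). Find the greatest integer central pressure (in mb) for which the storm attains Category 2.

Category 2 begins at V = 83 kt.
Required ΔP = (83/6.25)^(1/0.665) = 13.280^1.504 ≈ 48.87 mb.
P_c ≤ 1009 − 48.87 = 960.13, so the highest integer P_c is 960 mb.

960 mb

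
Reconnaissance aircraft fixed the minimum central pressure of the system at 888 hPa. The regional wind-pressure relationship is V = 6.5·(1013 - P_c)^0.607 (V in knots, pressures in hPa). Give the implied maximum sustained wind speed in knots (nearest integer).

122 kt

ΔP = 1013 − 888 = 125 hPa.
125^0.607 ≈ 18.742.
V ≈ 6.5 × 18.742 ≈ 121.8 kt.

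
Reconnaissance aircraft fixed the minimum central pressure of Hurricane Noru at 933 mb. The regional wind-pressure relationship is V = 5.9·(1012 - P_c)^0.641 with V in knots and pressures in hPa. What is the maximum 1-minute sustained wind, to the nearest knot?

ΔP = 1012 − 933 = 79 mb.
79^0.641 ≈ 16.458.
V ≈ 5.9 × 16.458 ≈ 97.1 kt.

97 kt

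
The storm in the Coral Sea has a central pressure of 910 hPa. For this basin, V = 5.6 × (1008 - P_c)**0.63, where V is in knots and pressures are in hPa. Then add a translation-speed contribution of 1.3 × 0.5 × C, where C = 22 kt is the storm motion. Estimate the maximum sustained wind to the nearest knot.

ΔP = 1008 − 910 = 98 hPa.
98^0.63 ≈ 17.967.
V ≈ 5.6 × 17.967 ≈ 100.6 kt.
Translation term: 1.3 × 0.5 × 22 = 14.3 kt.
Corrected V ≈ 114.9 kt → 115 kt.

115 kt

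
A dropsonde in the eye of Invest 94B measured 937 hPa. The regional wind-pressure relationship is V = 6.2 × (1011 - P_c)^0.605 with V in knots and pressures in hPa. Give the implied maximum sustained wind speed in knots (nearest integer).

ΔP = 1011 − 937 = 74 hPa.
74^0.605 ≈ 13.517.
V ≈ 6.2 × 13.517 ≈ 83.8 kt.

84 kt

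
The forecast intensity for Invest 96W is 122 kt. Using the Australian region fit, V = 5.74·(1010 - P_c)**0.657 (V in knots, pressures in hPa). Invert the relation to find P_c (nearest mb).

905 mb

ΔP = (V / 5.74)^(1/0.657) = (122/5.74)^1.522.
122/5.74 = 21.254; 21.254^1.522 ≈ 104.83 mb.
P_c = 1010 − 104.83 = 905.17 ≈ 905 mb.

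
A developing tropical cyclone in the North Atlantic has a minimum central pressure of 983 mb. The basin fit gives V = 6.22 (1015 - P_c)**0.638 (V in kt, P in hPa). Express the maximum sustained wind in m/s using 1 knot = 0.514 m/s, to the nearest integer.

ΔP = 1015 − 983 = 32 mb.
V ≈ 6.22 × 32^0.638 = 6.22 × 9.126 ≈ 56.764 kt.
56.764 × 0.514 ≈ 29.18 m/s → 29 m/s.

29 m/s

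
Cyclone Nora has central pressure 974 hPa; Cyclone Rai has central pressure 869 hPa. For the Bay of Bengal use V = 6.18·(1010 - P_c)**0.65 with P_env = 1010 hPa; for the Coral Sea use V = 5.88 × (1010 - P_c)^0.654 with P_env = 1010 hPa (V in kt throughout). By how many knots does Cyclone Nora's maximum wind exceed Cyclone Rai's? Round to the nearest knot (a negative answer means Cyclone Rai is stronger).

Cyclone Nora: ΔP = 36; V ≈ 6.18 × 36^0.65 ≈ 63.47 kt.
Cyclone Rai: ΔP = 141; V ≈ 5.88 × 141^0.654 ≈ 149.61 kt.
Difference ≈ 63.47 − 149.61 = -86.14 → -86 kt.

-86 kt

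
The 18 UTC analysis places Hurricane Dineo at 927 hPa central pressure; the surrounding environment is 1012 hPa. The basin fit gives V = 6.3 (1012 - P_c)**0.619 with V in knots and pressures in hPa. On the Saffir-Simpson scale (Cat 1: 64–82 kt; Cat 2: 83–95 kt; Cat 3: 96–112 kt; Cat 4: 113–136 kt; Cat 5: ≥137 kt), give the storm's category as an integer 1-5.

ΔP = 1012 − 927 = 85 hPa.
V ≈ 6.3 × 85^0.619 = 6.3 × 15.64 ≈ 99 kt.
99 kt falls in the Category 3 band.

3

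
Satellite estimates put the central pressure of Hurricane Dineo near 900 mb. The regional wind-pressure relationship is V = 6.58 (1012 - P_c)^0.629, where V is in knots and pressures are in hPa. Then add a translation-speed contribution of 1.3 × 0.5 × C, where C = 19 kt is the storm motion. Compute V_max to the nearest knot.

ΔP = 1012 − 900 = 112 mb.
112^0.629 ≈ 19.452.
V ≈ 6.58 × 19.452 ≈ 128.0 kt.
Translation term: 1.3 × 0.5 × 19 = 12.35 kt.
Corrected V ≈ 140.35 kt → 140 kt.

140 kt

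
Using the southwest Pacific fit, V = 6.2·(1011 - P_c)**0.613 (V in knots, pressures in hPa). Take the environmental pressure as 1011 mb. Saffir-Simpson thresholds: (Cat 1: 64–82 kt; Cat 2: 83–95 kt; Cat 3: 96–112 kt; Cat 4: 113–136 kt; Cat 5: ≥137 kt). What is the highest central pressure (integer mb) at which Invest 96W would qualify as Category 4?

897 mb

Category 4 begins at V = 113 kt.
Required ΔP = (113/6.2)^(1/0.613) = 18.226^1.631 ≈ 113.92 mb.
P_c ≤ 1011 − 113.92 = 897.08, so the highest integer P_c is 897 mb.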